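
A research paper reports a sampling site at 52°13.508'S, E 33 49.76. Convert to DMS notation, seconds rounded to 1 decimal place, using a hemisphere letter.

Lat: fractional minutes 0.50800 × 60 = 30.480″
λ: 49.76000′ → 49′ and 0.76000 × 60 = 45.600″

52°13′30.5″ S, 33°49′45.6″ E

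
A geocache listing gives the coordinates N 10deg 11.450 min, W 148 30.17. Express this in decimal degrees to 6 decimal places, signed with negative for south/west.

10.190833, -148.502833

φ: 10 + 11.45/60 = 10.1908333
N ⇒ keep positive
Longitude: 148 + 30.17/60 = 148.5028333
W → negative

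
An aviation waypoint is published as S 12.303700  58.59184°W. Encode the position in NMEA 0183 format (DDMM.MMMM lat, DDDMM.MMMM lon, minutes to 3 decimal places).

φ: fractional part 0.303700 → 18.22200 minutes
Longitude: 58° + 0.591840 × 60 = 58° 35.51040′

1218.222,S / 05835.510,W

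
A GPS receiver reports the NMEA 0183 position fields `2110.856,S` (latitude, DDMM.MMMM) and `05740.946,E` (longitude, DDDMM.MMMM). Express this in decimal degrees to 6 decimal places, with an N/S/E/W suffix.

Lat: degrees = first 2 digits = 21, minutes = 10.856; 21 + 10.856/60 = 21.1809333
λ: degrees = first 3 digits = 57, minutes = 40.946; 57 + 40.946/60 = 57.6824333

21.180933° S, 57.682433° E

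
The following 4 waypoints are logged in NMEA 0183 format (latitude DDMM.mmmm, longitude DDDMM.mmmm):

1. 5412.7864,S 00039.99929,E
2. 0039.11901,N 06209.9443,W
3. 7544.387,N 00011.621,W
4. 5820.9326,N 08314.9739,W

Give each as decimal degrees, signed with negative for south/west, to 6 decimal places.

1. -54.213107, 0.666655
2. 0.651984, -62.165738
3. 75.739783, -0.193683
4. 58.348877, -83.249565

Point 1:
  Lat: split at 2 digits → 54° and 12.7864′; 54 + 12.7864/60 = 54.2131067
  hemisphere S, so the sign is −
  Lon: degrees = first 3 digits = 0, minutes = 39.99929; 0 + 39.99929/60 = 0.6666548
  E ⇒ keep positive
Point 2:
  Latitude: split at 2 digits → 00° and 39.11901′; 0 + 39.11901/60 = 0.6519835
  N ⇒ keep positive
  λ: degrees = first 3 digits = 62, minutes = 9.9443; 62 + 9.9443/60 = 62.1657383
  W → negative
Point 3:
  Lat: degrees = first 2 digits = 75, minutes = 44.387; 75 + 44.387/60 = 75.7397833
  N ⇒ keep positive
  Longitude: split at 3 digits → 000° and 11.621′; 0 + 11.621/60 = 0.1936833
  W → negative
Point 4:
  Lat: split at 2 digits → 58° and 20.9326′; 58 + 20.9326/60 = 58.3488767
  N → positive
  Longitude: degrees = first 3 digits = 83, minutes = 14.9739; 83 + 14.9739/60 = 83.2495650
  W → negative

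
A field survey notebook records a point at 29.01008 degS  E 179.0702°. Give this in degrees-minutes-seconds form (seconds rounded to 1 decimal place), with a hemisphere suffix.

29°00′36.3″ S, 179°04′12.7″ E

Lat: 0.010080° → 0.60480′; 0.60480 × 60 = 36.288″
Lon: 0.070200° → 4.21200′; 0.21200 × 60 = 12.720″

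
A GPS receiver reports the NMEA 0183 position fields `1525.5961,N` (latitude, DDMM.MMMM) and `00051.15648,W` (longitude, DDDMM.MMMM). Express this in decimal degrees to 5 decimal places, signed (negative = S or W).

15.42660, -0.85261

Latitude: split at 2 digits → 15° and 25.5961′; 15 + 25.5961/60 = 15.426602
N ⇒ keep positive
λ: degrees = first 3 digits = 0, minutes = 51.15648; 0 + 51.15648/60 = 0.852608
hemisphere W, so the sign is −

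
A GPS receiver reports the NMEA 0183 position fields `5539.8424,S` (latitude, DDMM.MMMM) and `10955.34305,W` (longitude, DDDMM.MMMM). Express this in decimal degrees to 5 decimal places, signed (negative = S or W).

-55.66404, -109.92238

Lat: degrees = first 2 digits = 55, minutes = 39.8424; 55 + 39.8424/60 = 55.664040
hemisphere S, so the sign is −
λ: split at 3 digits → 109° and 55.34305′; 109 + 55.34305/60 = 109.922384
W → negative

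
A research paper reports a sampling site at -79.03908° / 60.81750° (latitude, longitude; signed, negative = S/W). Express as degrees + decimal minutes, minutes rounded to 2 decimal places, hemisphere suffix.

79° 2.34′ S, 60° 49.05′ E

Latitude is negative → S; |value| = 79.039080
φ: fractional part 0.039080 → 2.3448 minutes
λ: minutes = (60.817500 − 60) × 60 = 49.0500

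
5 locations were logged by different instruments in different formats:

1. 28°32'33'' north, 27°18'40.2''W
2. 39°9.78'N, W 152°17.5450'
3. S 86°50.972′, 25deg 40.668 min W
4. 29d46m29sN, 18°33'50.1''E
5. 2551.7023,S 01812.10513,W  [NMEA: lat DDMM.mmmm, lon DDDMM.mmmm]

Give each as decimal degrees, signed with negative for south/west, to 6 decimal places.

1. 28.542500, -27.311167
2. 39.163000, -152.292417
3. -86.849533, -25.677800
4. 29.774722, 18.563917
5. -25.861705, -18.201752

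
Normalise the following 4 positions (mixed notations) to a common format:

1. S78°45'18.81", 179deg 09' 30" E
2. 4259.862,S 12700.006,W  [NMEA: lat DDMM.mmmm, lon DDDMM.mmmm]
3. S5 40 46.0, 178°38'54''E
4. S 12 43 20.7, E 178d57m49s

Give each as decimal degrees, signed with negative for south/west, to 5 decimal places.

1. -78.75523, 179.15833
2. -42.99770, -127.00010
3. -5.67944, 178.64833
4. -12.72242, 178.96361

Point 1:
  Latitude: 78 + 45/60 + 18.81/3600 = 78.755225
  S ⇒ negate
  Longitude: 9′ + 30″ = 9.50000′; 179 + 9.50000/60 = 179.158333
  E ⇒ keep positive
Point 2:
  φ: split at 2 digits → 42° and 59.862′; 42 + 59.862/60 = 42.997700
  hemisphere S, so the sign is −
  Longitude: split at 3 digits → 127° and 0.006′; 127 + 0.006/60 = 127.000100
  W → negative
Point 3:
  φ: 5° + 40/60 + 46/3600 = 5 + 0.666667 + 0.012778 = 5.679444
  hemisphere S, so the sign is −
  Longitude: 38′ + 54″ = 38.90000′; 178 + 38.90000/60 = 178.648333
  E ⇒ keep positive
Point 4:
  Lat: 12 + 43/60 + 20.7/3600 = 12.722417
  S ⇒ negate
  Lon: 178 + 57/60 + 49/3600 = 178.963611
  E → positive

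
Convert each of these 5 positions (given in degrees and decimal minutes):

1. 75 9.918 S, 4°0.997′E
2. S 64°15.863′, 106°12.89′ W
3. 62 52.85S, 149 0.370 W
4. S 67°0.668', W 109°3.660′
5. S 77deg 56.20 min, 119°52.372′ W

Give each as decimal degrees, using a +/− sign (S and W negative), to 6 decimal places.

Point 1:
  Lat: 9.918′ = 0.165300°; total 75.1653000
  S → negative
  Longitude: 0.997′ = 0.016617°; total 4.0166167
  E ⇒ keep positive
Point 2:
  Latitude: 15.863′ = 0.264383°; total 64.2643833
  hemisphere S, so the sign is −
  Lon: 106 + 12.89/60 = 106.2148333
  hemisphere W, so the sign is −
Point 3:
  Latitude: 62 + 52.85/60 = 62.8808333
  S ⇒ negate
  Longitude: 149 + 0.37/60 = 149.0061667
  W → negative
Point 4:
  φ: 0.668′ = 0.011133°; total 67.0111333
  hemisphere S, so the sign is −
  λ: 109 + 3.66/60 = 109.0610000
  W ⇒ negate
Point 5:
  φ: 56.2′ = 0.936667°; total 77.9366667
  S → negative
  λ: 52.372′ = 0.872867°; total 119.8728667
  W ⇒ negate

1. -75.165300, 4.016617
2. -64.264383, -106.214833
3. -62.880833, -149.006167
4. -67.011133, -109.061000
5. -77.936667, -119.872867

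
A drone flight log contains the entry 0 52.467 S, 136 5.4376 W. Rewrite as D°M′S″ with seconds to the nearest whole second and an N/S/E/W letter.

Latitude: 52.46700′ → 52′ and 0.46700 × 60 = 28.02″
Longitude: fractional minutes 0.43760 × 60 = 26.26″

0°52′28″ S, 136°05′26″ W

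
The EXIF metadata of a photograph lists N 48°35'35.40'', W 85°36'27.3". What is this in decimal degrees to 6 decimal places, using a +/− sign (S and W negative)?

48.593167, -85.607583

Latitude: 35′ + 35.4″ = 35.59000′; 48 + 35.59000/60 = 48.5931667
N → positive
λ: 36′ + 27.3″ = 36.45500′; 85 + 36.45500/60 = 85.6075833
W → negative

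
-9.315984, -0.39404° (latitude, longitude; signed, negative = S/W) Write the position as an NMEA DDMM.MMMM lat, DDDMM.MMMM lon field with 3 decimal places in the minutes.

0918.959,S / 00023.642,W

Latitude is negative → S; |value| = 9.315984
Lat: 9° + 0.315984 × 60 = 9° 18.95904′
Longitude is negative → W; |value| = 0.394040
λ: 0° + 0.394040 × 60 = 0° 23.64240′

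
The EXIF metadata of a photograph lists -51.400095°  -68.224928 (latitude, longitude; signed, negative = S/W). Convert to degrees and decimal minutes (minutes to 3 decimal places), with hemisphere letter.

51° 24.006′ S, 68° 13.496′ W

Latitude is negative → S; |value| = 51.400095
Latitude: fractional part 0.400095 → 24.00570 minutes
Longitude is negative → W; |value| = 68.224928
Longitude: minutes = (68.224928 − 68) × 60 = 13.49568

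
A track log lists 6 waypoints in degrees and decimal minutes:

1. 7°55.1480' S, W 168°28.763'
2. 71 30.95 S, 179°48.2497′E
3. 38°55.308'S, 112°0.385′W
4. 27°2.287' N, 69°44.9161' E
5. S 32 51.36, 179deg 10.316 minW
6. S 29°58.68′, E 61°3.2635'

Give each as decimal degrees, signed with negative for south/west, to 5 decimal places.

1. -7.91913, -168.47938
2. -71.51583, 179.80416
3. -38.92180, -112.00642
4. 27.03812, 69.74860
5. -32.85600, -179.17193
6. -29.97800, 61.05439

Point 1:
  Lat: 55.148′ = 0.919133°; total 7.919133
  S ⇒ negate
  λ: 28.763′ = 0.479383°; total 168.479383
  W → negative
Point 2:
  Lat: 71 + 30.95/60 = 71.515833
  S ⇒ negate
  Lon: 179 + 48.2497/60 = 179.804162
  E ⇒ keep positive
Point 3:
  φ: 55.308′ = 0.921800°; total 38.921800
  S → negative
  λ: 0.385′ = 0.006417°; total 112.006417
  W → negative
Point 4:
  Lat: 27 + 2.287/60 = 27.038117
  N ⇒ keep positive
  Longitude: 44.9161′ = 0.748602°; total 69.748602
  E ⇒ keep positive
Point 5:
  Lat: 32 + 51.36/60 = 32.856000
  S → negative
  λ: 10.316′ = 0.171933°; total 179.171933
  hemisphere W, so the sign is −
Point 6:
  Lat: 58.68′ = 0.978000°; total 29.978000
  S → negative
  Longitude: 3.2635′ = 0.054392°; total 61.054392
  E ⇒ keep positive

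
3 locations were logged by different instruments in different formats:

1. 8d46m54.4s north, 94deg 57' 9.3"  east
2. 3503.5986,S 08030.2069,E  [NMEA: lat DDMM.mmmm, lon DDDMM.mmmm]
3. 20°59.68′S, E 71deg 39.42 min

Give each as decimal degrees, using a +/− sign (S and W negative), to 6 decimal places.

Point 1:
  φ: 8° + 46/60 + 54.4/3600 = 8 + 0.766667 + 0.015111 = 8.7817778
  N → positive
  λ: 94° + 57/60 + 9.3/3600 = 94 + 0.950000 + 0.002583 = 94.9525833
  E ⇒ keep positive
Point 2:
  Latitude: split at 2 digits → 35° and 3.5986′; 35 + 3.5986/60 = 35.0599767
  S ⇒ negate
  Lon: degrees = first 3 digits = 80, minutes = 30.2069; 80 + 30.2069/60 = 80.5034483
  E → positive
Point 3:
  φ: 20 + 59.68/60 = 20.9946667
  S ⇒ negate
  Lon: 71 + 39.42/60 = 71.6570000
  E → positive

1. 8.781778, 94.952583
2. -35.059977, 80.503448
3. -20.994667, 71.657000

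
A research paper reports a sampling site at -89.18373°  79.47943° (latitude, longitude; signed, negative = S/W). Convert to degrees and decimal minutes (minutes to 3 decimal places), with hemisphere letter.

Latitude is negative → S; |value| = 89.183730
Latitude: minutes = (89.183730 − 89) × 60 = 11.02380
λ: minutes = (79.479430 − 79) × 60 = 28.76580

89° 11.024′ S, 79° 28.766′ E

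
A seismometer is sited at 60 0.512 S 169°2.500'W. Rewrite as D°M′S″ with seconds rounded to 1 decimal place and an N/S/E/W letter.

Latitude: fractional minutes 0.51200 × 60 = 30.720″
λ: fractional minutes 0.50000 × 60 = 30.000″

60°00′30.7″ S, 169°02′30.0″ W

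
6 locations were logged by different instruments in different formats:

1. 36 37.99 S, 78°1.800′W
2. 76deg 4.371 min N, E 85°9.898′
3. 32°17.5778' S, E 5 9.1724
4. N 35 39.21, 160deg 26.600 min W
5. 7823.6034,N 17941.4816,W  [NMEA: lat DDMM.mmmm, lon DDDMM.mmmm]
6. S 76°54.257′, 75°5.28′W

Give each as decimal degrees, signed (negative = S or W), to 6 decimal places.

Point 1:
  Lat: 36 + 37.99/60 = 36.6331667
  hemisphere S, so the sign is −
  λ: 1.8′ = 0.030000°; total 78.0300000
  hemisphere W, so the sign is −
Point 2:
  Lat: 76 + 4.371/60 = 76.0728500
  N ⇒ keep positive
  Lon: 85 + 9.898/60 = 85.1649667
  E ⇒ keep positive
Point 3:
  Lat: 32 + 17.5778/60 = 32.2929633
  S ⇒ negate
  Longitude: 5 + 9.1724/60 = 5.1528733
  E → positive
Point 4:
  Latitude: 39.21′ = 0.653500°; total 35.6535000
  N ⇒ keep positive
  Longitude: 26.6′ = 0.443333°; total 160.4433333
  W → negative
Point 5:
  Lat: degrees = first 2 digits = 78, minutes = 23.6034; 78 + 23.6034/60 = 78.3933900
  N ⇒ keep positive
  λ: split at 3 digits → 179° and 41.4816′; 179 + 41.4816/60 = 179.6913600
  W → negative
Point 6:
  Lat: 54.257′ = 0.904283°; total 76.9042833
  S → negative
  Lon: 5.28′ = 0.088000°; total 75.0880000
  hemisphere W, so the sign is −

1. -36.633167, -78.030000
2. 76.072850, 85.164967
3. -32.292963, 5.152873
4. 35.653500, -160.443333
5. 78.393390, -179.691360
6. -76.904283, -75.088000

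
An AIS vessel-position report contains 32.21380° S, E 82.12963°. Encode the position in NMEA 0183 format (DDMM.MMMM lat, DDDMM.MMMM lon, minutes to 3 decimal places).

3212.828,S / 08207.778,E

φ: minutes = (32.213800 − 32) × 60 = 12.82800
Longitude: fractional part 0.129630 → 7.77780 minutes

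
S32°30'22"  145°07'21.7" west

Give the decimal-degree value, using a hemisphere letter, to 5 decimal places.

32.50611° S, 145.12269° W

Lat: 32 + 30/60 + 22/3600 = 32.506111
Lon: 145 + 7/60 + 21.7/3600 = 145.122694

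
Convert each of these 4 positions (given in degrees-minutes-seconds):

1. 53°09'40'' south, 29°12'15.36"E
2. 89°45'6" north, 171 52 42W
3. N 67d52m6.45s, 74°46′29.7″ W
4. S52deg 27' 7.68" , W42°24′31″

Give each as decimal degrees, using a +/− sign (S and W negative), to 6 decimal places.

1. -53.161111, 29.204267
2. 89.751667, -171.878333
3. 67.868458, -74.774917
4. -52.452133, -42.408611

Point 1:
  Lat: 53° + 9/60 + 40/3600 = 53 + 0.150000 + 0.011111 = 53.1611111
  hemisphere S, so the sign is −
  λ: 29 + 12/60 + 15.36/3600 = 29.2042667
  E → positive
Point 2:
  Lat: 89° + 45/60 + 6/3600 = 89 + 0.750000 + 0.001667 = 89.7516667
  N ⇒ keep positive
  λ: 52′ + 42″ = 52.70000′; 171 + 52.70000/60 = 171.8783333
  hemisphere W, so the sign is −
Point 3:
  Lat: 52′ + 6.45″ = 52.10750′; 67 + 52.10750/60 = 67.8684583
  N → positive
  λ: 46′ + 29.7″ = 46.49500′; 74 + 46.49500/60 = 74.7749167
  W → negative
Point 4:
  Latitude: 52° + 27/60 + 7.68/3600 = 52 + 0.450000 + 0.002133 = 52.4521333
  S → negative
  Longitude: 24′ + 31″ = 24.51667′; 42 + 24.51667/60 = 42.4086111
  hemisphere W, so the sign is −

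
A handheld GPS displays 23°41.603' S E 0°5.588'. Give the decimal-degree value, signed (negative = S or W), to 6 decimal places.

-23.693383, 0.093133

φ: 41.603′ = 0.693383°; total 23.6933833
S → negative
λ: 0 + 5.588/60 = 0.0931333
E → positive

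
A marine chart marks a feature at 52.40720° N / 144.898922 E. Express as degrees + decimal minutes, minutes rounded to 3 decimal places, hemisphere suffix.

φ: fractional part 0.407200 → 24.43200 minutes
Lon: fractional part 0.898922 → 53.93532 minutes

52° 24.432′ N, 144° 53.935′ E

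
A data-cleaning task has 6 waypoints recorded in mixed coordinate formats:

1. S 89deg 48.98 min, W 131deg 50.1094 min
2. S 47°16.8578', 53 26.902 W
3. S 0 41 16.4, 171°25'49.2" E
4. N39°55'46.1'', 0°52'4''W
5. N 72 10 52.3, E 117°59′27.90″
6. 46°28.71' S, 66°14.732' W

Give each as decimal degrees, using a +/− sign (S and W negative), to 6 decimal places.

1. -89.816333, -131.835157
2. -47.280963, -53.448367
3. -0.687889, 171.430333
4. 39.929472, -0.867778
5. 72.181194, 117.991083
6. -46.478500, -66.245533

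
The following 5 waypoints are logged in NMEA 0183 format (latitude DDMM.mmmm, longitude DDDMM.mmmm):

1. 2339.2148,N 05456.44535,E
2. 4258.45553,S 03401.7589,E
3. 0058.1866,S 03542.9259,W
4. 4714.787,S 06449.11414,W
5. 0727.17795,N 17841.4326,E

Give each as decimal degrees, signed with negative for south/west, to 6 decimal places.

1. 23.653580, 54.940756
2. -42.974259, 34.029315
3. -0.969777, -35.715432
4. -47.246450, -64.818569
5. 7.452966, 178.690543

Point 1:
  φ: degrees = first 2 digits = 23, minutes = 39.2148; 23 + 39.2148/60 = 23.6535800
  N → positive
  Lon: split at 3 digits → 054° and 56.44535′; 54 + 56.44535/60 = 54.9407558
  E ⇒ keep positive
Point 2:
  Lat: degrees = first 2 digits = 42, minutes = 58.45553; 42 + 58.45553/60 = 42.9742588
  S → negative
  λ: split at 3 digits → 034° and 1.7589′; 34 + 1.7589/60 = 34.0293150
  E → positive
Point 3:
  φ: split at 2 digits → 00° and 58.1866′; 0 + 58.1866/60 = 0.9697767
  hemisphere S, so the sign is −
  Longitude: split at 3 digits → 035° and 42.9259′; 35 + 42.9259/60 = 35.7154317
  W → negative
Point 4:
  Latitude: degrees = first 2 digits = 47, minutes = 14.787; 47 + 14.787/60 = 47.2464500
  S → negative
  λ: split at 3 digits → 064° and 49.11414′; 64 + 49.11414/60 = 64.8185690
  hemisphere W, so the sign is −
Point 5:
  φ: degrees = first 2 digits = 7, minutes = 27.17795; 7 + 27.17795/60 = 7.4529658
  N ⇒ keep positive
  Lon: split at 3 digits → 178° and 41.4326′; 178 + 41.4326/60 = 178.6905433
  E → positive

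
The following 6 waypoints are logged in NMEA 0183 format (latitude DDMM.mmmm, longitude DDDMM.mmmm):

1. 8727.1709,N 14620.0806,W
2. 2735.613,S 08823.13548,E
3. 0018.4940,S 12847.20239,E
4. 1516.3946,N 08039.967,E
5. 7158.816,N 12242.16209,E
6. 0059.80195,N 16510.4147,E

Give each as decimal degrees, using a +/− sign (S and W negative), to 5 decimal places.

Point 1:
  φ: split at 2 digits → 87° and 27.1709′; 87 + 27.1709/60 = 87.452848
  N ⇒ keep positive
  λ: degrees = first 3 digits = 146, minutes = 20.0806; 146 + 20.0806/60 = 146.334677
  W → negative
Point 2:
  Latitude: split at 2 digits → 27° and 35.613′; 27 + 35.613/60 = 27.593550
  S → negative
  λ: degrees = first 3 digits = 88, minutes = 23.13548; 88 + 23.13548/60 = 88.385591
  E → positive
Point 3:
  Latitude: split at 2 digits → 00° and 18.494′; 0 + 18.494/60 = 0.308233
  hemisphere S, so the sign is −
  Longitude: split at 3 digits → 128° and 47.20239′; 128 + 47.20239/60 = 128.786707
  E → positive
Point 4:
  φ: split at 2 digits → 15° and 16.3946′; 15 + 16.3946/60 = 15.273243
  N ⇒ keep positive
  Lon: degrees = first 3 digits = 80, minutes = 39.967; 80 + 39.967/60 = 80.666117
  E → positive
Point 5:
  φ: degrees = first 2 digits = 71, minutes = 58.816; 71 + 58.816/60 = 71.980267
  N → positive
  Longitude: split at 3 digits → 122° and 42.16209′; 122 + 42.16209/60 = 122.702702
  E → positive
Point 6:
  Latitude: degrees = first 2 digits = 0, minutes = 59.80195; 0 + 59.80195/60 = 0.996699
  N ⇒ keep positive
  Longitude: split at 3 digits → 165° and 10.4147′; 165 + 10.4147/60 = 165.173578
  E ⇒ keep positive

1. 87.45285, -146.33468
2. -27.59355, 88.38559
3. -0.30823, 128.78671
4. 15.27324, 80.66612
5. 71.98027, 122.70270
6. 0.99670, 165.17358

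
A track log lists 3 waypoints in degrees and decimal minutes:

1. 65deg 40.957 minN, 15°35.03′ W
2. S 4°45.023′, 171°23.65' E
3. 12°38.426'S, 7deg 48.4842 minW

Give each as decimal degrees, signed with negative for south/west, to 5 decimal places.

Point 1:
  Lat: 40.957′ = 0.682617°; total 65.682617
  N ⇒ keep positive
  Lon: 15 + 35.03/60 = 15.583833
  hemisphere W, so the sign is −
Point 2:
  φ: 4 + 45.023/60 = 4.750383
  S → negative
  Longitude: 23.65′ = 0.394167°; total 171.394167
  E ⇒ keep positive
Point 3:
  Lat: 38.426′ = 0.640433°; total 12.640433
  S ⇒ negate
  λ: 7 + 48.4842/60 = 7.808070
  hemisphere W, so the sign is −

1. 65.68262, -15.58383
2. -4.75038, 171.39417
3. -12.64043, -7.80807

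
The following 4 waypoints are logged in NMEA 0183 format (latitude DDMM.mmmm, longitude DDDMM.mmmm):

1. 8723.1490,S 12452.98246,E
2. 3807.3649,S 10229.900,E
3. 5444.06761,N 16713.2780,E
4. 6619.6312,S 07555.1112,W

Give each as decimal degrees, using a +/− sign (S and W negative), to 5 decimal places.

1. -87.38582, 124.88304
2. -38.12275, 102.49833
3. 54.73446, 167.22130
4. -66.32719, -75.91852

Point 1:
  φ: degrees = first 2 digits = 87, minutes = 23.149; 87 + 23.149/60 = 87.385817
  hemisphere S, so the sign is −
  Longitude: split at 3 digits → 124° and 52.98246′; 124 + 52.98246/60 = 124.883041
  E ⇒ keep positive
Point 2:
  φ: degrees = first 2 digits = 38, minutes = 7.3649; 38 + 7.3649/60 = 38.122748
  S → negative
  Lon: degrees = first 3 digits = 102, minutes = 29.9; 102 + 29.9/60 = 102.498333
  E ⇒ keep positive
Point 3:
  φ: degrees = first 2 digits = 54, minutes = 44.06761; 54 + 44.06761/60 = 54.734460
  N ⇒ keep positive
  Lon: degrees = first 3 digits = 167, minutes = 13.278; 167 + 13.278/60 = 167.221300
  E → positive
Point 4:
  φ: split at 2 digits → 66° and 19.6312′; 66 + 19.6312/60 = 66.327187
  S → negative
  Longitude: degrees = first 3 digits = 75, minutes = 55.1112; 75 + 55.1112/60 = 75.918520
  W ⇒ negate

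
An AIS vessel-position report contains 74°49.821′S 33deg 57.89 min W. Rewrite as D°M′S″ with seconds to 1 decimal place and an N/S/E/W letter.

Latitude: fractional minutes 0.82100 × 60 = 49.260″
λ: 57.89000′ → 57′ and 0.89000 × 60 = 53.400″

74°49′49.3″ S, 33°57′53.4″ W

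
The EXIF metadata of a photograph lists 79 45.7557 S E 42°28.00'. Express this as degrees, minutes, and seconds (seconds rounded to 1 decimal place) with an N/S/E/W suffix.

79°45′45.3″ S, 42°28′0.0″ E

Latitude: 45.75570′ → 45′ and 0.75570 × 60 = 45.342″
Lon: 28.00000′ → 28′ and 0.00000 × 60 = 0.000″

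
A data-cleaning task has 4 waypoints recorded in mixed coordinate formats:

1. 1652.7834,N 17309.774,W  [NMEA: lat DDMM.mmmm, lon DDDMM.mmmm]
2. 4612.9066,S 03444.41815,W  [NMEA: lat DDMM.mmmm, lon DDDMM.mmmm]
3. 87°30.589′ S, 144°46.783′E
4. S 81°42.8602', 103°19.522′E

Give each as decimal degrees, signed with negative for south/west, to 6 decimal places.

1. 16.879723, -173.162900
2. -46.215110, -34.740303
3. -87.509817, 144.779717
4. -81.714337, 103.325367

Point 1:
  φ: split at 2 digits → 16° and 52.7834′; 16 + 52.7834/60 = 16.8797233
  N ⇒ keep positive
  Lon: degrees = first 3 digits = 173, minutes = 9.774; 173 + 9.774/60 = 173.1629000
  hemisphere W, so the sign is −
Point 2:
  Latitude: split at 2 digits → 46° and 12.9066′; 46 + 12.9066/60 = 46.2151100
  S → negative
  Longitude: degrees = first 3 digits = 34, minutes = 44.41815; 34 + 44.41815/60 = 34.7403025
  W → negative
Point 3:
  Latitude: 87 + 30.589/60 = 87.5098167
  hemisphere S, so the sign is −
  Lon: 46.783′ = 0.779717°; total 144.7797167
  E → positive
Point 4:
  Latitude: 81 + 42.8602/60 = 81.7143367
  S → negative
  Lon: 19.522′ = 0.325367°; total 103.3253667
  E ⇒ keep positive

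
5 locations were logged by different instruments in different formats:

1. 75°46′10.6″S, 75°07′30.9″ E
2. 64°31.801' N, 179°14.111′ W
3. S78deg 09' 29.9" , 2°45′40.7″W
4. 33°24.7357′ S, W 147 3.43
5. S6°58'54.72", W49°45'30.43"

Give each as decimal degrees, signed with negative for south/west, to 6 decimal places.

Point 1:
  φ: 46′ + 10.6″ = 46.17667′; 75 + 46.17667/60 = 75.7696111
  S ⇒ negate
  Longitude: 75 + 7/60 + 30.9/3600 = 75.1252500
  E → positive
Point 2:
  φ: 64 + 31.801/60 = 64.5300167
  N → positive
  Longitude: 14.111′ = 0.235183°; total 179.2351833
  W → negative
Point 3:
  Latitude: 78 + 9/60 + 29.9/3600 = 78.1583056
  S ⇒ negate
  λ: 45′ + 40.7″ = 45.67833′; 2 + 45.67833/60 = 2.7613056
  W → negative
Point 4:
  φ: 24.7357′ = 0.412262°; total 33.4122617
  hemisphere S, so the sign is −
  λ: 147 + 3.43/60 = 147.0571667
  W → negative
Point 5:
  φ: 58′ + 54.72″ = 58.91200′; 6 + 58.91200/60 = 6.9818667
  S → negative
  Longitude: 45′ + 30.43″ = 45.50717′; 49 + 45.50717/60 = 49.7584528
  W ⇒ negate

1. -75.769611, 75.125250
2. 64.530017, -179.235183
3. -78.158306, -2.761306
4. -33.412262, -147.057167
5. -6.981867, -49.758453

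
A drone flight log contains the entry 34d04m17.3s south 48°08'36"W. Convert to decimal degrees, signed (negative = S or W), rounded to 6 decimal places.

φ: 4′ + 17.3″ = 4.28833′; 34 + 4.28833/60 = 34.0714722
hemisphere S, so the sign is −
Lon: 48° + 8/60 + 36/3600 = 48 + 0.133333 + 0.010000 = 48.1433333
hemisphere W, so the sign is −

-34.071472, -48.143333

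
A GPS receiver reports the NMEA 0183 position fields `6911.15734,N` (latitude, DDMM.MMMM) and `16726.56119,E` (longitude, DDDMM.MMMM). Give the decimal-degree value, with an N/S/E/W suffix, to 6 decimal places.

Latitude: split at 2 digits → 69° and 11.15734′; 69 + 11.15734/60 = 69.1859557
Lon: split at 3 digits → 167° and 26.56119′; 167 + 26.56119/60 = 167.4426865

69.185956° N, 167.442687° E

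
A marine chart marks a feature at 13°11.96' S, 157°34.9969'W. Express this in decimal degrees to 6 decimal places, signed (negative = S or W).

Latitude: 11.96′ = 0.199333°; total 13.1993333
hemisphere S, so the sign is −
Lon: 157 + 34.9969/60 = 157.5832817
W → negative

-13.199333, -157.583282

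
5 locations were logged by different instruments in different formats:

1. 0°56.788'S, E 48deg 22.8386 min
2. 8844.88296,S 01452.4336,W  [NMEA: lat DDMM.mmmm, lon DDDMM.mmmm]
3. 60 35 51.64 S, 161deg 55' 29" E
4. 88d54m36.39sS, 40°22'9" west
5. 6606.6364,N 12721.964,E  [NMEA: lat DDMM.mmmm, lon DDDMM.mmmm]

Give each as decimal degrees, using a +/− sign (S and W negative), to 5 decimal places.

1. -0.94647, 48.38064
2. -88.74805, -14.87389
3. -60.59768, 161.92472
4. -88.91011, -40.36917
5. 66.11061, 127.36607

Point 1:
  φ: 56.788′ = 0.946467°; total 0.946467
  S ⇒ negate
  λ: 22.8386′ = 0.380643°; total 48.380643
  E → positive
Point 2:
  Lat: degrees = first 2 digits = 88, minutes = 44.88296; 88 + 44.88296/60 = 88.748049
  S → negative
  Longitude: degrees = first 3 digits = 14, minutes = 52.4336; 14 + 52.4336/60 = 14.873893
  W ⇒ negate
Point 3:
  φ: 60° + 35/60 + 51.64/3600 = 60 + 0.583333 + 0.014344 = 60.597678
  S ⇒ negate
  Lon: 161° + 55/60 + 29/3600 = 161 + 0.916667 + 0.008056 = 161.924722
  E → positive
Point 4:
  Lat: 88° + 54/60 + 36.39/3600 = 88 + 0.900000 + 0.010108 = 88.910108
  hemisphere S, so the sign is −
  Lon: 22′ + 9″ = 22.15000′; 40 + 22.15000/60 = 40.369167
  hemisphere W, so the sign is −
Point 5:
  φ: degrees = first 2 digits = 66, minutes = 6.6364; 66 + 6.6364/60 = 66.110607
  N ⇒ keep positive
  Longitude: degrees = first 3 digits = 127, minutes = 21.964; 127 + 21.964/60 = 127.366067
  E ⇒ keep positive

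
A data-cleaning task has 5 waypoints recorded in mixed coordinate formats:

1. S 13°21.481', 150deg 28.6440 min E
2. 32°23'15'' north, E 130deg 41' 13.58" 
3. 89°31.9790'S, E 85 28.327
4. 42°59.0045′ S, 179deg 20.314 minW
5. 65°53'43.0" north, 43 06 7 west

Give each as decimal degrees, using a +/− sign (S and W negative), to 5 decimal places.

Point 1:
  Lat: 21.481′ = 0.358017°; total 13.358017
  S → negative
  Longitude: 150 + 28.644/60 = 150.477400
  E ⇒ keep positive
Point 2:
  φ: 23′ + 15″ = 23.25000′; 32 + 23.25000/60 = 32.387500
  N → positive
  Longitude: 130 + 41/60 + 13.58/3600 = 130.687106
  E → positive
Point 3:
  Lat: 89 + 31.979/60 = 89.532983
  S → negative
  λ: 28.327′ = 0.472117°; total 85.472117
  E → positive
Point 4:
  Latitude: 59.0045′ = 0.983408°; total 42.983408
  S ⇒ negate
  λ: 20.314′ = 0.338567°; total 179.338567
  W → negative
Point 5:
  Lat: 65 + 53/60 + 43/3600 = 65.895278
  N ⇒ keep positive
  Longitude: 43° + 6/60 + 7/3600 = 43 + 0.100000 + 0.001944 = 43.101944
  hemisphere W, so the sign is −

1. -13.35802, 150.47740
2. 32.38750, 130.68711
3. -89.53298, 85.47212
4. -42.98341, -179.33857
5. 65.89528, -43.10194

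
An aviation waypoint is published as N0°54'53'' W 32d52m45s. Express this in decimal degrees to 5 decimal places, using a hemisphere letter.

0.91472° N, 32.87917° W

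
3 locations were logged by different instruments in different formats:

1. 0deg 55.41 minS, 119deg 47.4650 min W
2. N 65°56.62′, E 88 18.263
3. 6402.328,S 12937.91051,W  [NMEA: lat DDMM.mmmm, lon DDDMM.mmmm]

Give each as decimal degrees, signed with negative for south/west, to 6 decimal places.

Point 1:
  Lat: 55.41′ = 0.923500°; total 0.9235000
  S ⇒ negate
  λ: 47.465′ = 0.791083°; total 119.7910833
  W ⇒ negate
Point 2:
  φ: 56.62′ = 0.943667°; total 65.9436667
  N ⇒ keep positive
  Lon: 18.263′ = 0.304383°; total 88.3043833
  E → positive
Point 3:
  φ: split at 2 digits → 64° and 2.328′; 64 + 2.328/60 = 64.0388000
  S → negative
  λ: degrees = first 3 digits = 129, minutes = 37.91051; 129 + 37.91051/60 = 129.6318418
  hemisphere W, so the sign is −

1. -0.923500, -119.791083
2. 65.943667, 88.304383
3. -64.038800, -129.631842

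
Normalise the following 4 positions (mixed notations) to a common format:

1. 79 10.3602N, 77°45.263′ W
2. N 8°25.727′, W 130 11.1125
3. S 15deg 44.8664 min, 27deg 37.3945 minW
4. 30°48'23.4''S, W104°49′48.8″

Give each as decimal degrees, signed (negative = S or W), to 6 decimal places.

Point 1:
  Lat: 10.3602′ = 0.172670°; total 79.1726700
  N ⇒ keep positive
  Longitude: 45.263′ = 0.754383°; total 77.7543833
  W ⇒ negate
Point 2:
  Latitude: 8 + 25.727/60 = 8.4287833
  N ⇒ keep positive
  Longitude: 130 + 11.1125/60 = 130.1852083
  hemisphere W, so the sign is −
Point 3:
  Latitude: 15 + 44.8664/60 = 15.7477733
  S → negative
  Lon: 37.3945′ = 0.623242°; total 27.6232417
  hemisphere W, so the sign is −
Point 4:
  Lat: 30 + 48/60 + 23.4/3600 = 30.8065000
  hemisphere S, so the sign is −
  Lon: 104° + 49/60 + 48.8/3600 = 104 + 0.816667 + 0.013556 = 104.8302222
  W ⇒ negate

1. 79.172670, -77.754383
2. 8.428783, -130.185208
3. -15.747773, -27.623242
4. -30.806500, -104.830222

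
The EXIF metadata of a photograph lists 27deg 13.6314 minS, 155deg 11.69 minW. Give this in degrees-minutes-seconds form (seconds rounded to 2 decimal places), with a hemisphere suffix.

27°13′37.88″ S, 155°11′41.40″ W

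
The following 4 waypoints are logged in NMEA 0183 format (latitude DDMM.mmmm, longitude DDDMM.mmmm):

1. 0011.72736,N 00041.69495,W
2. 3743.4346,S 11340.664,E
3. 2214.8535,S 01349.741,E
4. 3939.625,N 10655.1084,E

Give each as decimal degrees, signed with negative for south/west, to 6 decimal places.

1. 0.195456, -0.694916
2. -37.723910, 113.677733
3. -22.247558, 13.829017
4. 39.660417, 106.918473

Point 1:
  Lat: degrees = first 2 digits = 0, minutes = 11.72736; 0 + 11.72736/60 = 0.1954560
  N → positive
  λ: split at 3 digits → 000° and 41.69495′; 0 + 41.69495/60 = 0.6949158
  hemisphere W, so the sign is −
Point 2:
  Lat: split at 2 digits → 37° and 43.4346′; 37 + 43.4346/60 = 37.7239100
  hemisphere S, so the sign is −
  λ: degrees = first 3 digits = 113, minutes = 40.664; 113 + 40.664/60 = 113.6777333
  E → positive
Point 3:
  φ: split at 2 digits → 22° and 14.8535′; 22 + 14.8535/60 = 22.2475583
  S → negative
  Longitude: split at 3 digits → 013° and 49.741′; 13 + 49.741/60 = 13.8290167
  E ⇒ keep positive
Point 4:
  Lat: split at 2 digits → 39° and 39.625′; 39 + 39.625/60 = 39.6604167
  N → positive
  Lon: split at 3 digits → 106° and 55.1084′; 106 + 55.1084/60 = 106.9184733
  E → positive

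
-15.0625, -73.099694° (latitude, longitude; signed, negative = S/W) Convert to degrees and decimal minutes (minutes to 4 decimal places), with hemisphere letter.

15° 3.7500′ S, 73° 5.9816′ W

Latitude is negative → S; |value| = 15.062500
Latitude: 15° + 0.062500 × 60 = 15° 3.750000′
Longitude is negative → W; |value| = 73.099694
λ: 73° + 0.099694 × 60 = 73° 5.981640′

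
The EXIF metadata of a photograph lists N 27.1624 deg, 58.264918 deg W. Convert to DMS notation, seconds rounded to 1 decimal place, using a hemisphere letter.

Latitude: 0.162400 × 60 = 9.74400′ → 9′, remainder × 60 = 44.640″
Longitude: 0.264918° → 15.89508′; 0.89508 × 60 = 53.705″

27°09′44.6″ N, 58°15′53.7″ W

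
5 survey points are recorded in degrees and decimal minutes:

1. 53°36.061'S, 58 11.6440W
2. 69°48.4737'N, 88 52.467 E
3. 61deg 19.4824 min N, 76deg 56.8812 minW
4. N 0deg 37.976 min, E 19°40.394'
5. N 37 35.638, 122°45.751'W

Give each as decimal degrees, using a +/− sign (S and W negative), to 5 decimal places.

Point 1:
  Latitude: 53 + 36.061/60 = 53.601017
  hemisphere S, so the sign is −
  Lon: 11.644′ = 0.194067°; total 58.194067
  hemisphere W, so the sign is −
Point 2:
  Lat: 48.4737′ = 0.807895°; total 69.807895
  N → positive
  Longitude: 52.467′ = 0.874450°; total 88.874450
  E → positive
Point 3:
  φ: 19.4824′ = 0.324707°; total 61.324707
  N → positive
  Longitude: 76 + 56.8812/60 = 76.948020
  hemisphere W, so the sign is −
Point 4:
  φ: 37.976′ = 0.632933°; total 0.632933
  N ⇒ keep positive
  Longitude: 19 + 40.394/60 = 19.673233
  E → positive
Point 5:
  Lat: 37 + 35.638/60 = 37.593967
  N ⇒ keep positive
  Longitude: 45.751′ = 0.762517°; total 122.762517
  W → negative

1. -53.60102, -58.19407
2. 69.80790, 88.87445
3. 61.32471, -76.94802
4. 0.63293, 19.67323
5. 37.59397, -122.76252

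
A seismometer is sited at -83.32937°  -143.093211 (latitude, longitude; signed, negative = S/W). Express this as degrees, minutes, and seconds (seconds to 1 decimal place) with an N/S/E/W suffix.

Latitude is negative → S; |value| = 83.329370
φ: whole degrees 83; 19.76220′ → 19′ and 45.732″
Longitude is negative → W; |value| = 143.093211
Lon: 0.093211° → 5.59266′; 0.59266 × 60 = 35.560″

83°19′45.7″ S, 143°05′35.6″ W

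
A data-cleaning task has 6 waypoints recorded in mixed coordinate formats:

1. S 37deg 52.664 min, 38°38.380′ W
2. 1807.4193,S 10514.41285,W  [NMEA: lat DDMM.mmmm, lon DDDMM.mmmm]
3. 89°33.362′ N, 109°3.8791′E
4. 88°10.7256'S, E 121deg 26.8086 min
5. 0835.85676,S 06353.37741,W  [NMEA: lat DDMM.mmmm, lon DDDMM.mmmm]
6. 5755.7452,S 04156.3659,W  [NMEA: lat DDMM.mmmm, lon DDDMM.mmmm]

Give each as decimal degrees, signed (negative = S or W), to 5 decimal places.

1. -37.87773, -38.63967
2. -18.12366, -105.24021
3. 89.55603, 109.06465
4. -88.17876, 121.44681
5. -8.59761, -63.88962
6. -57.92909, -41.93943

Point 1:
  Lat: 37 + 52.664/60 = 37.877733
  S → negative
  Lon: 38 + 38.38/60 = 38.639667
  hemisphere W, so the sign is −
Point 2:
  Lat: degrees = first 2 digits = 18, minutes = 7.4193; 18 + 7.4193/60 = 18.123655
  S ⇒ negate
  Longitude: split at 3 digits → 105° and 14.41285′; 105 + 14.41285/60 = 105.240214
  W → negative
Point 3:
  φ: 33.362′ = 0.556033°; total 89.556033
  N → positive
  Longitude: 3.8791′ = 0.064652°; total 109.064652
  E ⇒ keep positive
Point 4:
  Latitude: 88 + 10.7256/60 = 88.178760
  S → negative
  Lon: 26.8086′ = 0.446810°; total 121.446810
  E ⇒ keep positive
Point 5:
  Latitude: degrees = first 2 digits = 8, minutes = 35.85676; 8 + 35.85676/60 = 8.597613
  hemisphere S, so the sign is −
  Longitude: degrees = first 3 digits = 63, minutes = 53.37741; 63 + 53.37741/60 = 63.889624
  hemisphere W, so the sign is −
Point 6:
  φ: degrees = first 2 digits = 57, minutes = 55.7452; 57 + 55.7452/60 = 57.929087
  S ⇒ negate
  λ: split at 3 digits → 041° and 56.3659′; 41 + 56.3659/60 = 41.939432
  W ⇒ negate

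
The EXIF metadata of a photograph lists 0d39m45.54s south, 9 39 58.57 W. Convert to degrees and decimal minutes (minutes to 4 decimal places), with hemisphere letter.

Lat: 39 + 45.54/60 = 39.759000′
λ: 39 + 58.57/60 = 39.976167′

0° 39.7590′ S, 9° 39.9762′ W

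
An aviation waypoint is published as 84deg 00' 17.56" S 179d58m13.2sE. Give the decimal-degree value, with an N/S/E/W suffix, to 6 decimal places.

Lat: 0′ + 17.56″ = 0.29267′; 84 + 0.29267/60 = 84.0048778
Lon: 58′ + 13.2″ = 58.22000′; 179 + 58.22000/60 = 179.9703333

84.004878° S, 179.970333° E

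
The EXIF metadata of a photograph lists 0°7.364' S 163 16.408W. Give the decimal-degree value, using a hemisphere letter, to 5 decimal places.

0.12273° S, 163.27347° W

Lat: 0 + 7.364/60 = 0.122733
Lon: 163 + 16.408/60 = 163.273467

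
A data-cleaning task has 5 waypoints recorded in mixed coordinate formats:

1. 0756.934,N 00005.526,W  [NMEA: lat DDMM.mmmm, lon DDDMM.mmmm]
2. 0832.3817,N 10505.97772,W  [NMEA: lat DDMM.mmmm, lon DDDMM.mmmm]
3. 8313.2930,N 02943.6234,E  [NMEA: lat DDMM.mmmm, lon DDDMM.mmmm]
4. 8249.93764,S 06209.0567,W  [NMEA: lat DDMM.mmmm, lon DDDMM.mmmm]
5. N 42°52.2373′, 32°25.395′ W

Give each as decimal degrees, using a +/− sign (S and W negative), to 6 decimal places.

1. 7.948900, -0.092100
2. 8.539695, -105.099629
3. 83.221550, 29.727057
4. -82.832294, -62.150945
5. 42.870622, -32.423250

Point 1:
  Latitude: degrees = first 2 digits = 7, minutes = 56.934; 7 + 56.934/60 = 7.9489000
  N → positive
  Lon: split at 3 digits → 000° and 5.526′; 0 + 5.526/60 = 0.0921000
  W → negative
Point 2:
  Lat: degrees = first 2 digits = 8, minutes = 32.3817; 8 + 32.3817/60 = 8.5396950
  N → positive
  Lon: degrees = first 3 digits = 105, minutes = 5.97772; 105 + 5.97772/60 = 105.0996287
  W ⇒ negate
Point 3:
  Latitude: split at 2 digits → 83° and 13.293′; 83 + 13.293/60 = 83.2215500
  N ⇒ keep positive
  Lon: degrees = first 3 digits = 29, minutes = 43.6234; 29 + 43.6234/60 = 29.7270567
  E → positive
Point 4:
  Lat: split at 2 digits → 82° and 49.93764′; 82 + 49.93764/60 = 82.8322940
  S ⇒ negate
  Longitude: degrees = first 3 digits = 62, minutes = 9.0567; 62 + 9.0567/60 = 62.1509450
  hemisphere W, so the sign is −
Point 5:
  φ: 52.2373′ = 0.870622°; total 42.8706217
  N → positive
  Lon: 32 + 25.395/60 = 32.4232500
  W → negative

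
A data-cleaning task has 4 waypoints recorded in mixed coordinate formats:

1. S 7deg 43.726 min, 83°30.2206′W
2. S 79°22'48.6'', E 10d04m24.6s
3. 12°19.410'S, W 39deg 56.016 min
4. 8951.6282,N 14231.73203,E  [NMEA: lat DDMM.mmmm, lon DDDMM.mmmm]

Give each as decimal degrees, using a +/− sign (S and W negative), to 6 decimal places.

Point 1:
  Latitude: 7 + 43.726/60 = 7.7287667
  S → negative
  Longitude: 30.2206′ = 0.503677°; total 83.5036767
  W ⇒ negate
Point 2:
  Latitude: 79 + 22/60 + 48.6/3600 = 79.3801667
  S → negative
  Lon: 10 + 4/60 + 24.6/3600 = 10.0735000
  E → positive
Point 3:
  Lat: 12 + 19.41/60 = 12.3235000
  hemisphere S, so the sign is −
  Lon: 56.016′ = 0.933600°; total 39.9336000
  W ⇒ negate
Point 4:
  Latitude: degrees = first 2 digits = 89, minutes = 51.6282; 89 + 51.6282/60 = 89.8604700
  N ⇒ keep positive
  Lon: split at 3 digits → 142° and 31.73203′; 142 + 31.73203/60 = 142.5288672
  E → positive

1. -7.728767, -83.503677
2. -79.380167, 10.073500
3. -12.323500, -39.933600
4. 89.860470, 142.528867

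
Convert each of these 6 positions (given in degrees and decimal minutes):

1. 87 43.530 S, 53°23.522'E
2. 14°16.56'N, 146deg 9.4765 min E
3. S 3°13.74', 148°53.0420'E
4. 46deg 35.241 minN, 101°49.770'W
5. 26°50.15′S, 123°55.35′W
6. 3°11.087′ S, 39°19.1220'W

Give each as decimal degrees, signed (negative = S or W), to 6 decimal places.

1. -87.725500, 53.392033
2. 14.276000, 146.157942
3. -3.229000, 148.884033
4. 46.587350, -101.829500
5. -26.835833, -123.922500
6. -3.184783, -39.318700

Point 1:
  Latitude: 87 + 43.53/60 = 87.7255000
  hemisphere S, so the sign is −
  λ: 23.522′ = 0.392033°; total 53.3920333
  E ⇒ keep positive
Point 2:
  Lat: 16.56′ = 0.276000°; total 14.2760000
  N → positive
  Longitude: 9.4765′ = 0.157942°; total 146.1579417
  E → positive
Point 3:
  φ: 3 + 13.74/60 = 3.2290000
  hemisphere S, so the sign is −
  Longitude: 148 + 53.042/60 = 148.8840333
  E ⇒ keep positive
Point 4:
  φ: 35.241′ = 0.587350°; total 46.5873500
  N ⇒ keep positive
  Longitude: 101 + 49.77/60 = 101.8295000
  W ⇒ negate
Point 5:
  Latitude: 50.15′ = 0.835833°; total 26.8358333
  S → negative
  Lon: 55.35′ = 0.922500°; total 123.9225000
  W ⇒ negate
Point 6:
  φ: 11.087′ = 0.184783°; total 3.1847833
  S → negative
  λ: 39 + 19.122/60 = 39.3187000
  hemisphere W, so the sign is −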